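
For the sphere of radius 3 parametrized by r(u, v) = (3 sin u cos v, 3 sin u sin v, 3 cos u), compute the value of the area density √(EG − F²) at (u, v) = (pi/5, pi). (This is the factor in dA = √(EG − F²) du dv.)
√(EG − F²)|_{(pi/5, pi)} = 9*sqrt(10 - 2*sqrt(5))/4

E = 9, F = 0, G = 9*sin(u)^2, so EG − F² = 81*sin(u)^2. Taking the positive square root: √(EG − F²) = 9*Abs(sin(u)). At (u, v) = (pi/5, pi): 9*sqrt(10 - 2*sqrt(5))/4.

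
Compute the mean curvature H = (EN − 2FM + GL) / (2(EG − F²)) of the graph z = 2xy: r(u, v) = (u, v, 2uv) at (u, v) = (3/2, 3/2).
H = -18*sqrt(19)/361

With E = 4*v^2 + 1, F = 4*u*v, G = 4*u^2 + 1, L = 0, M = 2/sqrt(4*u^2 + 4*v^2 + 1), N = 0, assemble
  H = (EN − 2FM + GL) / (2(EG − F²)) = -8*u*v/(4*u^2 + 4*v^2 + 1)^(3/2).
At (u, v) = (3/2, 3/2): H = -18*sqrt(19)/361.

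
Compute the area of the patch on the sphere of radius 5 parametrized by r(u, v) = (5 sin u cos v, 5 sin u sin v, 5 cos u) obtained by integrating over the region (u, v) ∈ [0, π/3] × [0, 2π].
Area = 25*pi

Area = ∫∫ √(EG − F²) du dv with √(EG − F²) = 25*Abs(sin(u)). Integrating over [0, π/3] × [0, 2π] gives 25*pi.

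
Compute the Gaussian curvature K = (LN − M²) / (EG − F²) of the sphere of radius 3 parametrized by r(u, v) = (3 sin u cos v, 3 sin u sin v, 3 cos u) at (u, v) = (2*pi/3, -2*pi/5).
K = 1/9

Coefficients of the first fundamental form: E = 9, F = 0, G = 9*sin(u)^2.
Coefficients of the second fundamental form: L = -3*sin(u)/Abs(sin(u)), M = 0, N = -3*sin(u)^3/Abs(sin(u)).
Assemble K = (LN − M²)/(EG − F²) = 1/9. At (u, v) = (2*pi/3, -2*pi/5): K = 1/9.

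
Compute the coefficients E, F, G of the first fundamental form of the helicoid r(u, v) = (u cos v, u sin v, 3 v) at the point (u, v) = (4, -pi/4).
E = 1;  F = 0;  G = 25

Partials: r_u = (cos(v), sin(v), 0), r_v = (-u*sin(v), u*cos(v), 3). As functions of (u, v):
  E = r_u · r_u = 1,
  F = r_u · r_v = 0,
  G = r_v · r_v = u^2 + 9.
Evaluating at (u, v) = (4, -pi/4): E = 1, F = 0, G = 25.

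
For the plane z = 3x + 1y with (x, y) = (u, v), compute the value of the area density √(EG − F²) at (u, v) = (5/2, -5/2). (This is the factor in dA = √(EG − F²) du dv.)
√(EG − F²)|_{(5/2, -5/2)} = sqrt(11)

E = 10, F = 3, G = 2, so EG − F² = 11. Taking the positive square root: √(EG − F²) = sqrt(11). At (u, v) = (5/2, -5/2): sqrt(11).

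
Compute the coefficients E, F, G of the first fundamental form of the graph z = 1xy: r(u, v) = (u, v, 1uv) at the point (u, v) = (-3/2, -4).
E = 17;  F = 6;  G = 13/4

Partials: r_u = (1, 0, v), r_v = (0, 1, u). As functions of (u, v):
  E = r_u · r_u = v^2 + 1,
  F = r_u · r_v = u*v,
  G = r_v · r_v = u^2 + 1.
Evaluating at (u, v) = (-3/2, -4): E = 17, F = 6, G = 13/4.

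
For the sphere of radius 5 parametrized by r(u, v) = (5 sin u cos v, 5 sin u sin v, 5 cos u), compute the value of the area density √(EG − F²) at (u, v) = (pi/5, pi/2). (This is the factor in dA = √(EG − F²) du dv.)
√(EG − F²)|_{(pi/5, pi/2)} = 25*sqrt(10 - 2*sqrt(5))/4

E = 25, F = 0, G = 25*sin(u)^2, so EG − F² = 625*sin(u)^2. Taking the positive square root: √(EG − F²) = 25*Abs(sin(u)). At (u, v) = (pi/5, pi/2): 25*sqrt(10 - 2*sqrt(5))/4.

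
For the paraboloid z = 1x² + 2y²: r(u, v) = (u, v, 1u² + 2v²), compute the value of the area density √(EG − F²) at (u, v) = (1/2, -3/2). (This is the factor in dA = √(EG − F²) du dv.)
√(EG − F²)|_{(1/2, -3/2)} = sqrt(38)

E = 4*u^2 + 1, F = 8*u*v, G = 16*v^2 + 1, so EG − F² = 4*u^2 + 16*v^2 + 1. Taking the positive square root: √(EG − F²) = sqrt(4*u^2 + 16*v^2 + 1). At (u, v) = (1/2, -3/2): sqrt(38).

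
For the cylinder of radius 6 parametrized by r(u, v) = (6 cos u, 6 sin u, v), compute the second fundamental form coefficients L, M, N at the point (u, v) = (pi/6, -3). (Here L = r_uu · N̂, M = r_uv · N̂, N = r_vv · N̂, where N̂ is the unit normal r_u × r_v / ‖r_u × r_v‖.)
L = -6;  M = 0;  N = 0

Compute the unit normal N̂(u, v) = (cos(u), sin(u), 0), and the second partials r_uu, r_uv, r_vv. Take dot products:
  L(u, v) = r_uu · N̂ = -6,
  M(u, v) = r_uv · N̂ = 0,
  N(u, v) = r_vv · N̂ = 0.
Evaluating at (u, v) = (pi/6, -3):
  L = -6, M = 0, N = 0.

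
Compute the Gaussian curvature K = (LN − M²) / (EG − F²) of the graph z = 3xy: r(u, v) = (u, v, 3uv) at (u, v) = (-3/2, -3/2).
K = -36/6889

Coefficients of the first fundamental form: E = 9*v^2 + 1, F = 9*u*v, G = 9*u^2 + 1.
Coefficients of the second fundamental form: L = 0, M = 3/sqrt(9*u^2 + 9*v^2 + 1), N = 0.
Assemble K = (LN − M²)/(EG − F²) = -9/(81*u^4 + 162*u^2*v^2 + 18*u^2 + 81*v^4 + 18*v^2 + 1). At (u, v) = (-3/2, -3/2): K = -36/6889.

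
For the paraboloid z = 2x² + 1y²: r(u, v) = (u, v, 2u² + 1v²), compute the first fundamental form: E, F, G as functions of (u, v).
E = 16*u^2 + 1;  F = 8*u*v;  G = 4*v^2 + 1

Compute partials: r_u = (1, 0, 4*u), r_v = (0, 1, 2*v). Then
  E = r_u · r_u = 16*u^2 + 1,
  F = r_u · r_v = 8*u*v,
  G = r_v · r_v = 4*v^2 + 1.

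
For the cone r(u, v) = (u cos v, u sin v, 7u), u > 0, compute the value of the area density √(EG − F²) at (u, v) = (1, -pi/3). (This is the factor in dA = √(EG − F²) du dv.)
√(EG − F²)|_{(1, -pi/3)} = 5*sqrt(2)

E = 50, F = 0, G = u^2, so EG − F² = 50*u^2. Taking the positive square root: √(EG − F²) = 5*sqrt(2)*Abs(u). At (u, v) = (1, -pi/3): 5*sqrt(2).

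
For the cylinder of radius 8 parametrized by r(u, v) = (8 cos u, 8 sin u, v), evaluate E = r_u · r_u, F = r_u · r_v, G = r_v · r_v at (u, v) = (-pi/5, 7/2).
E = 64;  F = 0;  G = 1

Partials: r_u = (-8*sin(u), 8*cos(u), 0), r_v = (0, 0, 1). As functions of (u, v):
  E = r_u · r_u = 64,
  F = r_u · r_v = 0,
  G = r_v · r_v = 1.
Evaluating at (u, v) = (-pi/5, 7/2): E = 64, F = 0, G = 1.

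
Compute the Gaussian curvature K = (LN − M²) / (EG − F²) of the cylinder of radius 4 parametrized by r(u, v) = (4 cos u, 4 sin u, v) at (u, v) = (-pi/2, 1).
K = 0

Coefficients of the first fundamental form: E = 16, F = 0, G = 1.
Coefficients of the second fundamental form: L = -4, M = 0, N = 0.
Assemble K = (LN − M²)/(EG − F²) = 0. At (u, v) = (-pi/2, 1): K = 0.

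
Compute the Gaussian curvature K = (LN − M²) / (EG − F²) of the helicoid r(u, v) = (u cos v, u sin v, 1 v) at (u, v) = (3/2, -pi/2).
K = -16/169

Coefficients of the first fundamental form: E = 1, F = 0, G = u^2 + 1.
Coefficients of the second fundamental form: L = 0, M = -1/sqrt(u^2 + 1), N = 0.
Assemble K = (LN − M²)/(EG − F²) = -1/(u^2 + 1)^2. At (u, v) = (3/2, -pi/2): K = -16/169.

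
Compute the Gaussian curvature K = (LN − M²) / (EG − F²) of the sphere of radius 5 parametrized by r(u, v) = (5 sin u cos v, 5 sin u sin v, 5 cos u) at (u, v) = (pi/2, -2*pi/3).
K = 1/25

Coefficients of the first fundamental form: E = 25, F = 0, G = 25*sin(u)^2.
Coefficients of the second fundamental form: L = -5*sin(u)/Abs(sin(u)), M = 0, N = -5*sin(u)^3/Abs(sin(u)).
Assemble K = (LN − M²)/(EG − F²) = 1/25. At (u, v) = (pi/2, -2*pi/3): K = 1/25.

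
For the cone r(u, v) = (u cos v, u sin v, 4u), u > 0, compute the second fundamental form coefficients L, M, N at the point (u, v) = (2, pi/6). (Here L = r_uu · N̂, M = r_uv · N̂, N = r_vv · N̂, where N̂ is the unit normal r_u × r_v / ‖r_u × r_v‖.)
L = 0;  M = 0;  N = 8*sqrt(17)/17

Compute the unit normal N̂(u, v) = (-4*sqrt(17)*u*cos(v)/(17*Abs(u)), -4*sqrt(17)*u*sin(v)/(17*Abs(u)), sqrt(17)*u/(17*Abs(u))), and the second partials r_uu, r_uv, r_vv. Take dot products:
  L(u, v) = r_uu · N̂ = 0,
  M(u, v) = r_uv · N̂ = 0,
  N(u, v) = r_vv · N̂ = 4*sqrt(17)*u^2/(17*Abs(u)).
Evaluating at (u, v) = (2, pi/6):
  L = 0, M = 0, N = 8*sqrt(17)/17.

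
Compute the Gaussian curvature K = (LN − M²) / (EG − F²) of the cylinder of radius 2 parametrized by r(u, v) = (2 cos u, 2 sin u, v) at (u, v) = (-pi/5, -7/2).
K = 0

Coefficients of the first fundamental form: E = 4, F = 0, G = 1.
Coefficients of the second fundamental form: L = -2, M = 0, N = 0.
Assemble K = (LN − M²)/(EG − F²) = 0. At (u, v) = (-pi/5, -7/2): K = 0.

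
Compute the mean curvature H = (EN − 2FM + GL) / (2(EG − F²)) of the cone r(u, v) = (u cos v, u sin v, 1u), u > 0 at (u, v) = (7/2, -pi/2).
H = sqrt(2)/14

With E = 2, F = 0, G = u^2, L = 0, M = 0, N = sqrt(2)*u^2/(2*Abs(u)), assemble
  H = (EN − 2FM + GL) / (2(EG − F²)) = sqrt(2)/(4*Abs(u)).
At (u, v) = (7/2, -pi/2): H = sqrt(2)/14.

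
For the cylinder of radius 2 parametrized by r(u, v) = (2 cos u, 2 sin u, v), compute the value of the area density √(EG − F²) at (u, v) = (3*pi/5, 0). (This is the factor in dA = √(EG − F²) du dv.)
√(EG − F²)|_{(3*pi/5, 0)} = 2

E = 4, F = 0, G = 1, so EG − F² = 4. Taking the positive square root: √(EG − F²) = 2. At (u, v) = (3*pi/5, 0): 2.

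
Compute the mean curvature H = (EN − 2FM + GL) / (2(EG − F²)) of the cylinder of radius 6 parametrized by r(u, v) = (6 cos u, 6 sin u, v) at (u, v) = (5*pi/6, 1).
H = -1/12

With E = 36, F = 0, G = 1, L = -6, M = 0, N = 0, assemble
  H = (EN − 2FM + GL) / (2(EG − F²)) = -1/12.
At (u, v) = (5*pi/6, 1): H = -1/12.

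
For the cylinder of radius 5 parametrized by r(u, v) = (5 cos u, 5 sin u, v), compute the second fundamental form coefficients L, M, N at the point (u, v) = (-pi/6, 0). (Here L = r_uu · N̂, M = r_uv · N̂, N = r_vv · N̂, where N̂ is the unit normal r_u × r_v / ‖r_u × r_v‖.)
L = -5;  M = 0;  N = 0

Compute the unit normal N̂(u, v) = (cos(u), sin(u), 0), and the second partials r_uu, r_uv, r_vv. Take dot products:
  L(u, v) = r_uu · N̂ = -5,
  M(u, v) = r_uv · N̂ = 0,
  N(u, v) = r_vv · N̂ = 0.
Evaluating at (u, v) = (-pi/6, 0):
  L = -5, M = 0, N = 0.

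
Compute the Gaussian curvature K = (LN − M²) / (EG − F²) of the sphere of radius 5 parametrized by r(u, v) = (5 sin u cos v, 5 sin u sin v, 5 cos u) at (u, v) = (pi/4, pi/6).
K = 1/25

Coefficients of the first fundamental form: E = 25, F = 0, G = 25*sin(u)^2.
Coefficients of the second fundamental form: L = -5*sin(u)/Abs(sin(u)), M = 0, N = -5*sin(u)^3/Abs(sin(u)).
Assemble K = (LN − M²)/(EG − F²) = 1/25. At (u, v) = (pi/4, pi/6): K = 1/25.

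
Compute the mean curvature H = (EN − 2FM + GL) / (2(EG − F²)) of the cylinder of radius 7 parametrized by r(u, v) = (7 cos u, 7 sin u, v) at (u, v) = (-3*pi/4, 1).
H = -1/14

With E = 49, F = 0, G = 1, L = -7, M = 0, N = 0, assemble
  H = (EN − 2FM + GL) / (2(EG − F²)) = -1/14.
At (u, v) = (-3*pi/4, 1): H = -1/14.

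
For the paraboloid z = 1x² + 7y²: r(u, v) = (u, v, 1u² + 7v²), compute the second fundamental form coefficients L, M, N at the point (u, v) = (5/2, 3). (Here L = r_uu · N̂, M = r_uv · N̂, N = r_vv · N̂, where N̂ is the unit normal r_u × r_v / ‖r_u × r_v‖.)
L = sqrt(1790)/895;  M = 0;  N = 7*sqrt(1790)/895

Compute the unit normal N̂(u, v) = (-2*u/sqrt(4*u^2 + 196*v^2 + 1), -14*v/sqrt(4*u^2 + 196*v^2 + 1), 1/sqrt(4*u^2 + 196*v^2 + 1)), and the second partials r_uu, r_uv, r_vv. Take dot products:
  L(u, v) = r_uu · N̂ = 2/sqrt(4*u^2 + 196*v^2 + 1),
  M(u, v) = r_uv · N̂ = 0,
  N(u, v) = r_vv · N̂ = 14/sqrt(4*u^2 + 196*v^2 + 1).
Evaluating at (u, v) = (5/2, 3):
  L = sqrt(1790)/895, M = 0, N = 7*sqrt(1790)/895.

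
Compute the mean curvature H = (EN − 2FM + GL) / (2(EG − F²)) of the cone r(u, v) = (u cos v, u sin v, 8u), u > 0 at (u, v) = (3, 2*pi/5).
H = 4*sqrt(65)/195

With E = 65, F = 0, G = u^2, L = 0, M = 0, N = 8*sqrt(65)*u^2/(65*Abs(u)), assemble
  H = (EN − 2FM + GL) / (2(EG − F²)) = 4*sqrt(65)/(65*Abs(u)).
At (u, v) = (3, 2*pi/5): H = 4*sqrt(65)/195.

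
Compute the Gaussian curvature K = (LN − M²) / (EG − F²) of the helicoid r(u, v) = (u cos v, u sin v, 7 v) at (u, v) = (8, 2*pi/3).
K = -49/12769

Coefficients of the first fundamental form: E = 1, F = 0, G = u^2 + 49.
Coefficients of the second fundamental form: L = 0, M = -7/sqrt(u^2 + 49), N = 0.
Assemble K = (LN − M²)/(EG − F²) = -49/(u^2 + 49)^2. At (u, v) = (8, 2*pi/3): K = -49/12769.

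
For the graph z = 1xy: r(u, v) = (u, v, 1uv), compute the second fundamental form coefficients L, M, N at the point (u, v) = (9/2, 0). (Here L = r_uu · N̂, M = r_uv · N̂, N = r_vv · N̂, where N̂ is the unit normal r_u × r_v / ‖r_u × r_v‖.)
L = 0;  M = 2*sqrt(85)/85;  N = 0

Compute the unit normal N̂(u, v) = (-v/sqrt(u^2 + v^2 + 1), -u/sqrt(u^2 + v^2 + 1), 1/sqrt(u^2 + v^2 + 1)), and the second partials r_uu, r_uv, r_vv. Take dot products:
  L(u, v) = r_uu · N̂ = 0,
  M(u, v) = r_uv · N̂ = 1/sqrt(u^2 + v^2 + 1),
  N(u, v) = r_vv · N̂ = 0.
Evaluating at (u, v) = (9/2, 0):
  L = 0, M = 2*sqrt(85)/85, N = 0.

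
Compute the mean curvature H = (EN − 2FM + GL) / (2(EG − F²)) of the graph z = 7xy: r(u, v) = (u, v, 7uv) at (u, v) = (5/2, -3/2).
H = 1029*sqrt(1670)/278890

With E = 49*v^2 + 1, F = 49*u*v, G = 49*u^2 + 1, L = 0, M = 7/sqrt(49*u^2 + 49*v^2 + 1), N = 0, assemble
  H = (EN − 2FM + GL) / (2(EG − F²)) = -343*u*v/(49*u^2 + 49*v^2 + 1)^(3/2).
At (u, v) = (5/2, -3/2): H = 1029*sqrt(1670)/278890.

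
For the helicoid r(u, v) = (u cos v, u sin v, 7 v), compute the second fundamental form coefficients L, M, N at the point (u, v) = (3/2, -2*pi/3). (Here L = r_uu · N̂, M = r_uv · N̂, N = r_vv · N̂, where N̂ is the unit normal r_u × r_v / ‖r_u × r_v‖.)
L = 0;  M = -14*sqrt(205)/205;  N = 0

Compute the unit normal N̂(u, v) = (7*sin(v)/sqrt(u^2 + 49), -7*cos(v)/sqrt(u^2 + 49), u/sqrt(u^2 + 49)), and the second partials r_uu, r_uv, r_vv. Take dot products:
  L(u, v) = r_uu · N̂ = 0,
  M(u, v) = r_uv · N̂ = -7/sqrt(u^2 + 49),
  N(u, v) = r_vv · N̂ = 0.
Evaluating at (u, v) = (3/2, -2*pi/3):
  L = 0, M = -14*sqrt(205)/205, N = 0.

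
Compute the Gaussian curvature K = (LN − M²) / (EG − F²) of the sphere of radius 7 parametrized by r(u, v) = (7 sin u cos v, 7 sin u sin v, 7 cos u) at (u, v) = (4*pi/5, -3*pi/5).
K = 1/49

Coefficients of the first fundamental form: E = 49, F = 0, G = 49*sin(u)^2.
Coefficients of the second fundamental form: L = -7*sin(u)/Abs(sin(u)), M = 0, N = -7*sin(u)^3/Abs(sin(u)).
Assemble K = (LN − M²)/(EG − F²) = 1/49. At (u, v) = (4*pi/5, -3*pi/5): K = 1/49.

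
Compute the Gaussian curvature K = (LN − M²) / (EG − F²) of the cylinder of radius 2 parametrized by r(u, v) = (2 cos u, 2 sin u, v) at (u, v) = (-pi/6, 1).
K = 0

Coefficients of the first fundamental form: E = 4, F = 0, G = 1.
Coefficients of the second fundamental form: L = -2, M = 0, N = 0.
Assemble K = (LN − M²)/(EG − F²) = 0. At (u, v) = (-pi/6, 1): K = 0.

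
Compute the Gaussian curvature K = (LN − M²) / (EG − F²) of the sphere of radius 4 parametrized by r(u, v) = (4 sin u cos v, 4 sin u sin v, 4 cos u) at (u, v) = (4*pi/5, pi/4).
K = 1/16

Coefficients of the first fundamental form: E = 16, F = 0, G = 16*sin(u)^2.
Coefficients of the second fundamental form: L = -4*sin(u)/Abs(sin(u)), M = 0, N = -4*sin(u)^3/Abs(sin(u)).
Assemble K = (LN − M²)/(EG − F²) = 1/16. At (u, v) = (4*pi/5, pi/4): K = 1/16.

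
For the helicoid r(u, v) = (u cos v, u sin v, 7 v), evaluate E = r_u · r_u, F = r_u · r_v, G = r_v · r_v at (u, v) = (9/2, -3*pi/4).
E = 1;  F = 0;  G = 277/4

Partials: r_u = (cos(v), sin(v), 0), r_v = (-u*sin(v), u*cos(v), 7). As functions of (u, v):
  E = r_u · r_u = 1,
  F = r_u · r_v = 0,
  G = r_v · r_v = u^2 + 49.
Evaluating at (u, v) = (9/2, -3*pi/4): E = 1, F = 0, G = 277/4.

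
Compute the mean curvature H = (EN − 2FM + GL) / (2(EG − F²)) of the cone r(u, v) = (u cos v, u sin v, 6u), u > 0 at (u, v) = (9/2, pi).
H = 2*sqrt(37)/111

With E = 37, F = 0, G = u^2, L = 0, M = 0, N = 6*sqrt(37)*u^2/(37*Abs(u)), assemble
  H = (EN − 2FM + GL) / (2(EG − F²)) = 3*sqrt(37)/(37*Abs(u)).
At (u, v) = (9/2, pi): H = 2*sqrt(37)/111.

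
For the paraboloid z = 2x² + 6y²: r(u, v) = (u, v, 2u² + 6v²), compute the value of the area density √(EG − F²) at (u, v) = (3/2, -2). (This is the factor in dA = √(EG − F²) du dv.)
√(EG − F²)|_{(3/2, -2)} = sqrt(613)

E = 16*u^2 + 1, F = 48*u*v, G = 144*v^2 + 1, so EG − F² = 16*u^2 + 144*v^2 + 1. Taking the positive square root: √(EG − F²) = sqrt(16*u^2 + 144*v^2 + 1). At (u, v) = (3/2, -2): sqrt(613).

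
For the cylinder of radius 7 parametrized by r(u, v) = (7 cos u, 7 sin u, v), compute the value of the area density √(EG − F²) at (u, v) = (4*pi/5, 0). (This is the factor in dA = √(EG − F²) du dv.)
√(EG − F²)|_{(4*pi/5, 0)} = 7

E = 49, F = 0, G = 1, so EG − F² = 49. Taking the positive square root: √(EG − F²) = 7. At (u, v) = (4*pi/5, 0): 7.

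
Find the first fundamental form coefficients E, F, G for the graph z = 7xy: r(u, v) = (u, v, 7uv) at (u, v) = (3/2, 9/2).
E = 3973/4;  F = 1323/4;  G = 445/4

Partials: r_u = (1, 0, 7*v), r_v = (0, 1, 7*u). As functions of (u, v):
  E = r_u · r_u = 49*v^2 + 1,
  F = r_u · r_v = 49*u*v,
  G = r_v · r_v = 49*u^2 + 1.
Evaluating at (u, v) = (3/2, 9/2): E = 3973/4, F = 1323/4, G = 445/4.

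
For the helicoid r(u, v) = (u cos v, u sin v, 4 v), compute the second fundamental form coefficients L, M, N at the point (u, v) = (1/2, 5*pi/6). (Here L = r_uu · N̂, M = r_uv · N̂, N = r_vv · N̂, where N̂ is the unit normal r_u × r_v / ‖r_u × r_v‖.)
L = 0;  M = -8*sqrt(65)/65;  N = 0

Compute the unit normal N̂(u, v) = (4*sin(v)/sqrt(u^2 + 16), -4*cos(v)/sqrt(u^2 + 16), u/sqrt(u^2 + 16)), and the second partials r_uu, r_uv, r_vv. Take dot products:
  L(u, v) = r_uu · N̂ = 0,
  M(u, v) = r_uv · N̂ = -4/sqrt(u^2 + 16),
  N(u, v) = r_vv · N̂ = 0.
Evaluating at (u, v) = (1/2, 5*pi/6):
  L = 0, M = -8*sqrt(65)/65, N = 0.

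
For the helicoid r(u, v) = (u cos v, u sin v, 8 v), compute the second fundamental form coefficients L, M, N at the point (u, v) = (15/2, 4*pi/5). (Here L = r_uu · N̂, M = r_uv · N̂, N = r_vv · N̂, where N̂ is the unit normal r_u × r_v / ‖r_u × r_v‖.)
L = 0;  M = -16*sqrt(481)/481;  N = 0

Compute the unit normal N̂(u, v) = (8*sin(v)/sqrt(u^2 + 64), -8*cos(v)/sqrt(u^2 + 64), u/sqrt(u^2 + 64)), and the second partials r_uu, r_uv, r_vv. Take dot products:
  L(u, v) = r_uu · N̂ = 0,
  M(u, v) = r_uv · N̂ = -8/sqrt(u^2 + 64),
  N(u, v) = r_vv · N̂ = 0.
Evaluating at (u, v) = (15/2, 4*pi/5):
  L = 0, M = -16*sqrt(481)/481, N = 0.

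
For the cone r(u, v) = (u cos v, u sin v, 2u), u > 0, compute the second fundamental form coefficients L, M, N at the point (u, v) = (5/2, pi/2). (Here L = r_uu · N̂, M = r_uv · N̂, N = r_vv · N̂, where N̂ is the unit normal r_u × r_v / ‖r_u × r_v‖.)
L = 0;  M = 0;  N = sqrt(5)

Compute the unit normal N̂(u, v) = (-2*sqrt(5)*u*cos(v)/(5*Abs(u)), -2*sqrt(5)*u*sin(v)/(5*Abs(u)), sqrt(5)*u/(5*Abs(u))), and the second partials r_uu, r_uv, r_vv. Take dot products:
  L(u, v) = r_uu · N̂ = 0,
  M(u, v) = r_uv · N̂ = 0,
  N(u, v) = r_vv · N̂ = 2*sqrt(5)*u^2/(5*Abs(u)).
Evaluating at (u, v) = (5/2, pi/2):
  L = 0, M = 0, N = sqrt(5).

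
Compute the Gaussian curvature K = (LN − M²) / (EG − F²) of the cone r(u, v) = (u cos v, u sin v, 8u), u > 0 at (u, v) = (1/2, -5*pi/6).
K = 0

Coefficients of the first fundamental form: E = 65, F = 0, G = u^2.
Coefficients of the second fundamental form: L = 0, M = 0, N = 8*sqrt(65)*u^2/(65*Abs(u)).
Assemble K = (LN − M²)/(EG − F²) = 0. At (u, v) = (1/2, -5*pi/6): K = 0.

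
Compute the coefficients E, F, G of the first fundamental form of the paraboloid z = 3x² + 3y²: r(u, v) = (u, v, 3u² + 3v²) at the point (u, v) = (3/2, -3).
E = 82;  F = -162;  G = 325

Partials: r_u = (1, 0, 6*u), r_v = (0, 1, 6*v). As functions of (u, v):
  E = r_u · r_u = 36*u^2 + 1,
  F = r_u · r_v = 36*u*v,
  G = r_v · r_v = 36*v^2 + 1.
Evaluating at (u, v) = (3/2, -3): E = 82, F = -162, G = 325.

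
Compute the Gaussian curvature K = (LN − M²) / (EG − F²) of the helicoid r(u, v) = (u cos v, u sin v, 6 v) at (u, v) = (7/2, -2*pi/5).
K = -576/37249

Coefficients of the first fundamental form: E = 1, F = 0, G = u^2 + 36.
Coefficients of the second fundamental form: L = 0, M = -6/sqrt(u^2 + 36), N = 0.
Assemble K = (LN − M²)/(EG − F²) = -36/(u^2 + 36)^2. At (u, v) = (7/2, -2*pi/5): K = -576/37249.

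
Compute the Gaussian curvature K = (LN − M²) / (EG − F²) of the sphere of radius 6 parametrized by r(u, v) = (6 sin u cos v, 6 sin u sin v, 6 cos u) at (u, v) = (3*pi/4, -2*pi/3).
K = 1/36

Coefficients of the first fundamental form: E = 36, F = 0, G = 36*sin(u)^2.
Coefficients of the second fundamental form: L = -6*sin(u)/Abs(sin(u)), M = 0, N = -6*sin(u)^3/Abs(sin(u)).
Assemble K = (LN − M²)/(EG − F²) = 1/36. At (u, v) = (3*pi/4, -2*pi/3): K = 1/36.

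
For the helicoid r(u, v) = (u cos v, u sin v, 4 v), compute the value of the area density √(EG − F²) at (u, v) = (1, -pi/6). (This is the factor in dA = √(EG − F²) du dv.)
√(EG − F²)|_{(1, -pi/6)} = sqrt(17)

E = 1, F = 0, G = u^2 + 16, so EG − F² = u^2 + 16. Taking the positive square root: √(EG − F²) = sqrt(u^2 + 16). At (u, v) = (1, -pi/6): sqrt(17).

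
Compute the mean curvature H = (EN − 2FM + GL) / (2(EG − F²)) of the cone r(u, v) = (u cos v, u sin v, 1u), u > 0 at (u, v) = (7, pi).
H = sqrt(2)/28

With E = 2, F = 0, G = u^2, L = 0, M = 0, N = sqrt(2)*u^2/(2*Abs(u)), assemble
  H = (EN − 2FM + GL) / (2(EG − F²)) = sqrt(2)/(4*Abs(u)).
At (u, v) = (7, pi): H = sqrt(2)/28.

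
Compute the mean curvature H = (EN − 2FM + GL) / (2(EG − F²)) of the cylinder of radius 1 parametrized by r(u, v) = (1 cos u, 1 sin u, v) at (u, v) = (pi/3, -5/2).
H = -1/2

With E = 1, F = 0, G = 1, L = -1, M = 0, N = 0, assemble
  H = (EN − 2FM + GL) / (2(EG − F²)) = -1/2.
At (u, v) = (pi/3, -5/2): H = -1/2.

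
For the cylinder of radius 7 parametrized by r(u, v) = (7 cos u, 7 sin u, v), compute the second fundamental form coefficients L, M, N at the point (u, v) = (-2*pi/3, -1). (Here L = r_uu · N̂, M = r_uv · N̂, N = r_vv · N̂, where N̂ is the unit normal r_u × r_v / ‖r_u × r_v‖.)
L = -7;  M = 0;  N = 0

Compute the unit normal N̂(u, v) = (cos(u), sin(u), 0), and the second partials r_uu, r_uv, r_vv. Take dot products:
  L(u, v) = r_uu · N̂ = -7,
  M(u, v) = r_uv · N̂ = 0,
  N(u, v) = r_vv · N̂ = 0.
Evaluating at (u, v) = (-2*pi/3, -1):
  L = -7, M = 0, N = 0.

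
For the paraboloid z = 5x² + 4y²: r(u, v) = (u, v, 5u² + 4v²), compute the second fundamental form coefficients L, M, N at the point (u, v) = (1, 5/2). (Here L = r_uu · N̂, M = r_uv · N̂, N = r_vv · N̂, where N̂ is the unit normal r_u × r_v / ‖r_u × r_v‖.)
L = 10*sqrt(501)/501;  M = 0;  N = 8*sqrt(501)/501

Compute the unit normal N̂(u, v) = (-10*u/sqrt(100*u^2 + 64*v^2 + 1), -8*v/sqrt(100*u^2 + 64*v^2 + 1), 1/sqrt(100*u^2 + 64*v^2 + 1)), and the second partials r_uu, r_uv, r_vv. Take dot products:
  L(u, v) = r_uu · N̂ = 10/sqrt(100*u^2 + 64*v^2 + 1),
  M(u, v) = r_uv · N̂ = 0,
  N(u, v) = r_vv · N̂ = 8/sqrt(100*u^2 + 64*v^2 + 1).
Evaluating at (u, v) = (1, 5/2):
  L = 10*sqrt(501)/501, M = 0, N = 8*sqrt(501)/501.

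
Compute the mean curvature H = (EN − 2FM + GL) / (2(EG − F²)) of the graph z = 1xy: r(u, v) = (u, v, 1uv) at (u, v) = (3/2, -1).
H = 12*sqrt(17)/289

With E = v^2 + 1, F = u*v, G = u^2 + 1, L = 0, M = 1/sqrt(u^2 + v^2 + 1), N = 0, assemble
  H = (EN − 2FM + GL) / (2(EG − F²)) = -u*v/(u^2 + v^2 + 1)^(3/2).
At (u, v) = (3/2, -1): H = 12*sqrt(17)/289.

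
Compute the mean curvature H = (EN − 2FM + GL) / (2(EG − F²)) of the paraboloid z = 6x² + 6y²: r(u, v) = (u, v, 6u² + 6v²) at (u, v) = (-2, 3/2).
H = 5412*sqrt(901)/811801

With E = 144*u^2 + 1, F = 144*u*v, G = 144*v^2 + 1, L = 12/sqrt(144*u^2 + 144*v^2 + 1), M = 0, N = 12/sqrt(144*u^2 + 144*v^2 + 1), assemble
  H = (EN − 2FM + GL) / (2(EG − F²)) = 12*(72*u^2 + 72*v^2 + 1)/(144*u^2 + 144*v^2 + 1)^(3/2).
At (u, v) = (-2, 3/2): H = 5412*sqrt(901)/811801.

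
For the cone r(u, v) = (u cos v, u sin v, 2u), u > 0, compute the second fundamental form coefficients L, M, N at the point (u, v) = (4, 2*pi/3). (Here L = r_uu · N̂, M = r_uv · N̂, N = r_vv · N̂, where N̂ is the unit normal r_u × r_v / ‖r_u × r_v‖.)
L = 0;  M = 0;  N = 8*sqrt(5)/5

Compute the unit normal N̂(u, v) = (-2*sqrt(5)*u*cos(v)/(5*Abs(u)), -2*sqrt(5)*u*sin(v)/(5*Abs(u)), sqrt(5)*u/(5*Abs(u))), and the second partials r_uu, r_uv, r_vv. Take dot products:
  L(u, v) = r_uu · N̂ = 0,
  M(u, v) = r_uv · N̂ = 0,
  N(u, v) = r_vv · N̂ = 2*sqrt(5)*u^2/(5*Abs(u)).
Evaluating at (u, v) = (4, 2*pi/3):
  L = 0, M = 0, N = 8*sqrt(5)/5.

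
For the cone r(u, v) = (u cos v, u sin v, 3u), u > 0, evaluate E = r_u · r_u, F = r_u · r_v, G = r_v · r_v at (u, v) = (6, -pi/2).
E = 10;  F = 0;  G = 36

Partials: r_u = (cos(v), sin(v), 3), r_v = (-u*sin(v), u*cos(v), 0). As functions of (u, v):
  E = r_u · r_u = 10,
  F = r_u · r_v = 0,
  G = r_v · r_v = u^2.
Evaluating at (u, v) = (6, -pi/2): E = 10, F = 0, G = 36.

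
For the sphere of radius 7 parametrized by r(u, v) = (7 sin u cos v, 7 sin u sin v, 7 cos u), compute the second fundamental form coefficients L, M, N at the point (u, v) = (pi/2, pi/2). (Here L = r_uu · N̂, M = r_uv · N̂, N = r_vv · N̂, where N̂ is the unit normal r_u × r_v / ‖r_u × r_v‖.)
L = -7;  M = 0;  N = -7

Compute the unit normal N̂(u, v) = (sin(u)^2*cos(v)/Abs(sin(u)), sin(u)^2*sin(v)/Abs(sin(u)), sin(2*u)/(2*Abs(sin(u)))), and the second partials r_uu, r_uv, r_vv. Take dot products:
  L(u, v) = r_uu · N̂ = -7*sin(u)/Abs(sin(u)),
  M(u, v) = r_uv · N̂ = 0,
  N(u, v) = r_vv · N̂ = -7*sin(u)^3/Abs(sin(u)).
Evaluating at (u, v) = (pi/2, pi/2):
  L = -7, M = 0, N = -7.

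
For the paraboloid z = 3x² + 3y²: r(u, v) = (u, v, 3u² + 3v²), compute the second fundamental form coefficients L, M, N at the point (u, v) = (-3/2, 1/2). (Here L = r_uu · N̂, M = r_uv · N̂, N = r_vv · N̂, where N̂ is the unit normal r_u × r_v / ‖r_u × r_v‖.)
L = 6*sqrt(91)/91;  M = 0;  N = 6*sqrt(91)/91

Compute the unit normal N̂(u, v) = (-6*u/sqrt(36*u^2 + 36*v^2 + 1), -6*v/sqrt(36*u^2 + 36*v^2 + 1), 1/sqrt(36*u^2 + 36*v^2 + 1)), and the second partials r_uu, r_uv, r_vv. Take dot products:
  L(u, v) = r_uu · N̂ = 6/sqrt(36*u^2 + 36*v^2 + 1),
  M(u, v) = r_uv · N̂ = 0,
  N(u, v) = r_vv · N̂ = 6/sqrt(36*u^2 + 36*v^2 + 1).
Evaluating at (u, v) = (-3/2, 1/2):
  L = 6*sqrt(91)/91, M = 0, N = 6*sqrt(91)/91.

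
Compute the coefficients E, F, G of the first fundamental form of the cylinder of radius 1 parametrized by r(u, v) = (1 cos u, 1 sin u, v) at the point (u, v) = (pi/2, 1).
E = 1;  F = 0;  G = 1

Partials: r_u = (-sin(u), cos(u), 0), r_v = (0, 0, 1). As functions of (u, v):
  E = r_u · r_u = 1,
  F = r_u · r_v = 0,
  G = r_v · r_v = 1.
Evaluating at (u, v) = (pi/2, 1): E = 1, F = 0, G = 1.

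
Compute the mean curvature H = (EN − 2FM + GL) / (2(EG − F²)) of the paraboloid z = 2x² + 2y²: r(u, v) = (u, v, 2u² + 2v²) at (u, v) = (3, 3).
H = 580/4913

With E = 16*u^2 + 1, F = 16*u*v, G = 16*v^2 + 1, L = 4/sqrt(16*u^2 + 16*v^2 + 1), M = 0, N = 4/sqrt(16*u^2 + 16*v^2 + 1), assemble
  H = (EN − 2FM + GL) / (2(EG − F²)) = 4*(8*u^2 + 8*v^2 + 1)/(16*u^2 + 16*v^2 + 1)^(3/2).
At (u, v) = (3, 3): H = 580/4913.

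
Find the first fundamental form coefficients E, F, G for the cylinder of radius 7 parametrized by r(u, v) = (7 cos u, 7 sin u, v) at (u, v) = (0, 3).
E = 49;  F = 0;  G = 1

Partials: r_u = (-7*sin(u), 7*cos(u), 0), r_v = (0, 0, 1). As functions of (u, v):
  E = r_u · r_u = 49,
  F = r_u · r_v = 0,
  G = r_v · r_v = 1.
Evaluating at (u, v) = (0, 3): E = 49, F = 0, G = 1.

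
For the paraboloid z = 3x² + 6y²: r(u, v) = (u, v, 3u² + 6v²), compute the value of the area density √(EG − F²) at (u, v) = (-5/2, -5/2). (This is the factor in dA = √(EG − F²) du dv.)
√(EG − F²)|_{(-5/2, -5/2)} = sqrt(1126)

E = 36*u^2 + 1, F = 72*u*v, G = 144*v^2 + 1, so EG − F² = 36*u^2 + 144*v^2 + 1. Taking the positive square root: √(EG − F²) = sqrt(36*u^2 + 144*v^2 + 1). At (u, v) = (-5/2, -5/2): sqrt(1126).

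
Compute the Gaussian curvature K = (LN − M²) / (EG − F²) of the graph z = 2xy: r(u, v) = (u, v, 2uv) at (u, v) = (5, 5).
K = -4/40401

Coefficients of the first fundamental form: E = 4*v^2 + 1, F = 4*u*v, G = 4*u^2 + 1.
Coefficients of the second fundamental form: L = 0, M = 2/sqrt(4*u^2 + 4*v^2 + 1), N = 0.
Assemble K = (LN − M²)/(EG − F²) = -4/(16*u^4 + 32*u^2*v^2 + 8*u^2 + 16*v^4 + 8*v^2 + 1). At (u, v) = (5, 5): K = -4/40401.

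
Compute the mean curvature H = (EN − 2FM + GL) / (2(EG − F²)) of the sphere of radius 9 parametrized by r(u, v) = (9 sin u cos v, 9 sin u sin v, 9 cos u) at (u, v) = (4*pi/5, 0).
H = -1/9

With E = 81, F = 0, G = 81*sin(u)^2, L = -9*sin(u)/Abs(sin(u)), M = 0, N = -9*sin(u)^3/Abs(sin(u)), assemble
  H = (EN − 2FM + GL) / (2(EG − F²)) = -sin(u)/(9*Abs(sin(u))).
At (u, v) = (4*pi/5, 0): H = -1/9.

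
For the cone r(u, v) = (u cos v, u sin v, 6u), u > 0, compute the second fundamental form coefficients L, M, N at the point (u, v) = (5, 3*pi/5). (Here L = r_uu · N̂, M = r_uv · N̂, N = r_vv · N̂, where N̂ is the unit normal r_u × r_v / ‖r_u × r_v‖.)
L = 0;  M = 0;  N = 30*sqrt(37)/37

Compute the unit normal N̂(u, v) = (-6*sqrt(37)*u*cos(v)/(37*Abs(u)), -6*sqrt(37)*u*sin(v)/(37*Abs(u)), sqrt(37)*u/(37*Abs(u))), and the second partials r_uu, r_uv, r_vv. Take dot products:
  L(u, v) = r_uu · N̂ = 0,
  M(u, v) = r_uv · N̂ = 0,
  N(u, v) = r_vv · N̂ = 6*sqrt(37)*u^2/(37*Abs(u)).
Evaluating at (u, v) = (5, 3*pi/5):
  L = 0, M = 0, N = 30*sqrt(37)/37.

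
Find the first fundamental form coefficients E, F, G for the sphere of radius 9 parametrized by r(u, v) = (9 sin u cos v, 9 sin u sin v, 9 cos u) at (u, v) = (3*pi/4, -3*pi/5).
E = 81;  F = 0;  G = 81/2

Partials: r_u = (9*cos(u)*cos(v), 9*sin(v)*cos(u), -9*sin(u)), r_v = (-9*sin(u)*sin(v), 9*sin(u)*cos(v), 0). As functions of (u, v):
  E = r_u · r_u = 81,
  F = r_u · r_v = 0,
  G = r_v · r_v = 81*sin(u)^2.
Evaluating at (u, v) = (3*pi/4, -3*pi/5): E = 81, F = 0, G = 81/2.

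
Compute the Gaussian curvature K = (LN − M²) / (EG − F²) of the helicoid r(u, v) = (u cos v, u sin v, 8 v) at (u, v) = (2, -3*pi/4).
K = -4/289

Coefficients of the first fundamental form: E = 1, F = 0, G = u^2 + 64.
Coefficients of the second fundamental form: L = 0, M = -8/sqrt(u^2 + 64), N = 0.
Assemble K = (LN − M²)/(EG − F²) = -64/(u^2 + 64)^2. At (u, v) = (2, -3*pi/4): K = -4/289.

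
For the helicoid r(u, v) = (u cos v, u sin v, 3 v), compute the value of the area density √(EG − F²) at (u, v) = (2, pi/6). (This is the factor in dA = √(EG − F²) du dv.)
√(EG − F²)|_{(2, pi/6)} = sqrt(13)

E = 1, F = 0, G = u^2 + 9, so EG − F² = u^2 + 9. Taking the positive square root: √(EG − F²) = sqrt(u^2 + 9). At (u, v) = (2, pi/6): sqrt(13).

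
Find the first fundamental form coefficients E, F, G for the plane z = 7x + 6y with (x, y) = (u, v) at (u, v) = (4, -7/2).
E = 50;  F = 42;  G = 37

Partials: r_u = (1, 0, 7), r_v = (0, 1, 6). As functions of (u, v):
  E = r_u · r_u = 50,
  F = r_u · r_v = 42,
  G = r_v · r_v = 37.
Evaluating at (u, v) = (4, -7/2): E = 50, F = 42, G = 37.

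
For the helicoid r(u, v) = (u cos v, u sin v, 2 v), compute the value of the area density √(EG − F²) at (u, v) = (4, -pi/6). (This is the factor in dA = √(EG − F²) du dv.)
√(EG − F²)|_{(4, -pi/6)} = 2*sqrt(5)

E = 1, F = 0, G = u^2 + 4, so EG − F² = u^2 + 4. Taking the positive square root: √(EG − F²) = sqrt(u^2 + 4). At (u, v) = (4, -pi/6): 2*sqrt(5).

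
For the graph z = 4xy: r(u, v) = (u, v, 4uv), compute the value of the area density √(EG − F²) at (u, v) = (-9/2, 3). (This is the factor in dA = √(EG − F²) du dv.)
√(EG − F²)|_{(-9/2, 3)} = sqrt(469)

E = 16*v^2 + 1, F = 16*u*v, G = 16*u^2 + 1, so EG − F² = 16*u^2 + 16*v^2 + 1. Taking the positive square root: √(EG − F²) = sqrt(16*u^2 + 16*v^2 + 1). At (u, v) = (-9/2, 3): sqrt(469).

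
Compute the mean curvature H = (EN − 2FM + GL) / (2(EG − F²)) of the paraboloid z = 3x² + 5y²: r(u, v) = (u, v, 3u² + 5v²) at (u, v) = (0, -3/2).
H = 683*sqrt(226)/51076

With E = 36*u^2 + 1, F = 60*u*v, G = 100*v^2 + 1, L = 6/sqrt(36*u^2 + 100*v^2 + 1), M = 0, N = 10/sqrt(36*u^2 + 100*v^2 + 1), assemble
  H = (EN − 2FM + GL) / (2(EG − F²)) = 4*(45*u^2 + 75*v^2 + 2)/(36*u^2 + 100*v^2 + 1)^(3/2).
At (u, v) = (0, -3/2): H = 683*sqrt(226)/51076.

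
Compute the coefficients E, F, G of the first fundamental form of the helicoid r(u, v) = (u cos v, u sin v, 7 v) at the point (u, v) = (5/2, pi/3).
E = 1;  F = 0;  G = 221/4

Partials: r_u = (cos(v), sin(v), 0), r_v = (-u*sin(v), u*cos(v), 7). As functions of (u, v):
  E = r_u · r_u = 1,
  F = r_u · r_v = 0,
  G = r_v · r_v = u^2 + 49.
Evaluating at (u, v) = (5/2, pi/3): E = 1, F = 0, G = 221/4.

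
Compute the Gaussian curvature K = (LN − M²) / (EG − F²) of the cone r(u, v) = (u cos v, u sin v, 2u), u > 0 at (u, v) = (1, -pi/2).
K = 0

Coefficients of the first fundamental form: E = 5, F = 0, G = u^2.
Coefficients of the second fundamental form: L = 0, M = 0, N = 2*sqrt(5)*u^2/(5*Abs(u)).
Assemble K = (LN − M²)/(EG − F²) = 0. At (u, v) = (1, -pi/2): K = 0.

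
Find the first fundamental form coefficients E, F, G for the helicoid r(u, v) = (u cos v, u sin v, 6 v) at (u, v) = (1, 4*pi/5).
E = 1;  F = 0;  G = 37

Partials: r_u = (cos(v), sin(v), 0), r_v = (-u*sin(v), u*cos(v), 6). As functions of (u, v):
  E = r_u · r_u = 1,
  F = r_u · r_v = 0,
  G = r_v · r_v = u^2 + 36.
Evaluating at (u, v) = (1, 4*pi/5): E = 1, F = 0, G = 37.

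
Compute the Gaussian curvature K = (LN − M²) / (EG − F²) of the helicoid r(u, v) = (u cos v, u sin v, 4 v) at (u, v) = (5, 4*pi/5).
K = -16/1681

Coefficients of the first fundamental form: E = 1, F = 0, G = u^2 + 16.
Coefficients of the second fundamental form: L = 0, M = -4/sqrt(u^2 + 16), N = 0.
Assemble K = (LN − M²)/(EG − F²) = -16/(u^2 + 16)^2. At (u, v) = (5, 4*pi/5): K = -16/1681.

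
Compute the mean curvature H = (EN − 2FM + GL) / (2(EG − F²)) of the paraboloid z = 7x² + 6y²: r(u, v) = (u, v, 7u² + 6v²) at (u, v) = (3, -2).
H = 14629*sqrt(2341)/5480281

With E = 196*u^2 + 1, F = 168*u*v, G = 144*v^2 + 1, L = 14/sqrt(196*u^2 + 144*v^2 + 1), M = 0, N = 12/sqrt(196*u^2 + 144*v^2 + 1), assemble
  H = (EN − 2FM + GL) / (2(EG − F²)) = (1176*u^2 + 1008*v^2 + 13)/(196*u^2 + 144*v^2 + 1)^(3/2).
At (u, v) = (3, -2): H = 14629*sqrt(2341)/5480281.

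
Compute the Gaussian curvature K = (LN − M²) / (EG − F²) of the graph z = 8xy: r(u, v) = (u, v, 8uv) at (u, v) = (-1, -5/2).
K = -64/216225

Coefficients of the first fundamental form: E = 64*v^2 + 1, F = 64*u*v, G = 64*u^2 + 1.
Coefficients of the second fundamental form: L = 0, M = 8/sqrt(64*u^2 + 64*v^2 + 1), N = 0.
Assemble K = (LN − M²)/(EG − F²) = -64/(4096*u^4 + 8192*u^2*v^2 + 128*u^2 + 4096*v^4 + 128*v^2 + 1). At (u, v) = (-1, -5/2): K = -64/216225.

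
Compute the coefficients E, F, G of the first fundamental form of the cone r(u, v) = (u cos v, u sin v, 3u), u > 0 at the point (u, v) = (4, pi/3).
E = 10;  F = 0;  G = 16

Partials: r_u = (cos(v), sin(v), 3), r_v = (-u*sin(v), u*cos(v), 0). As functions of (u, v):
  E = r_u · r_u = 10,
  F = r_u · r_v = 0,
  G = r_v · r_v = u^2.
Evaluating at (u, v) = (4, pi/3): E = 10, F = 0, G = 16.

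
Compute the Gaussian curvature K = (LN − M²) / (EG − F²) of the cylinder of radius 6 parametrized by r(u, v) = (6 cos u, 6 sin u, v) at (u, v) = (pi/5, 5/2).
K = 0

Coefficients of the first fundamental form: E = 36, F = 0, G = 1.
Coefficients of the second fundamental form: L = -6, M = 0, N = 0.
Assemble K = (LN − M²)/(EG − F²) = 0. At (u, v) = (pi/5, 5/2): K = 0.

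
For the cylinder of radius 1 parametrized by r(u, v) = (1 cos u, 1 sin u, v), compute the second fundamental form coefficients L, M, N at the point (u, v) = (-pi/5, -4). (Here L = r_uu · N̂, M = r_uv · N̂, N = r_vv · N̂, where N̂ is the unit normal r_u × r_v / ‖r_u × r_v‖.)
L = -1;  M = 0;  N = 0

Compute the unit normal N̂(u, v) = (cos(u), sin(u), 0), and the second partials r_uu, r_uv, r_vv. Take dot products:
  L(u, v) = r_uu · N̂ = -1,
  M(u, v) = r_uv · N̂ = 0,
  N(u, v) = r_vv · N̂ = 0.
Evaluating at (u, v) = (-pi/5, -4):
  L = -1, M = 0, N = 0.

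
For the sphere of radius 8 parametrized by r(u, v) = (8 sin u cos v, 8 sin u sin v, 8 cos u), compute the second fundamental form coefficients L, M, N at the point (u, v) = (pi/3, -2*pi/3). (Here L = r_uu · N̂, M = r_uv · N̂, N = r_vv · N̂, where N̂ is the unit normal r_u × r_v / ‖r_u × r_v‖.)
L = -8;  M = 0;  N = -6

Compute the unit normal N̂(u, v) = (sin(u)^2*cos(v)/Abs(sin(u)), sin(u)^2*sin(v)/Abs(sin(u)), sin(2*u)/(2*Abs(sin(u)))), and the second partials r_uu, r_uv, r_vv. Take dot products:
  L(u, v) = r_uu · N̂ = -8*sin(u)/Abs(sin(u)),
  M(u, v) = r_uv · N̂ = 0,
  N(u, v) = r_vv · N̂ = -8*sin(u)^3/Abs(sin(u)).
Evaluating at (u, v) = (pi/3, -2*pi/3):
  L = -8, M = 0, N = -6.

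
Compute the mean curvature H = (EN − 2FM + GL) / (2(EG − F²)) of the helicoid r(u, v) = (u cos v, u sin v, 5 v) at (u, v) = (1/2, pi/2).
H = 0

With E = 1, F = 0, G = u^2 + 25, L = 0, M = -5/sqrt(u^2 + 25), N = 0, assemble
  H = (EN − 2FM + GL) / (2(EG − F²)) = 0.
At (u, v) = (1/2, pi/2): H = 0.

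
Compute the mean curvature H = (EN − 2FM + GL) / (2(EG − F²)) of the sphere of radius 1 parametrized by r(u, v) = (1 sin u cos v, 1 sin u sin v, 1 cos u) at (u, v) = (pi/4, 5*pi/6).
H = -1

With E = 1, F = 0, G = sin(u)^2, L = -sin(u)/Abs(sin(u)), M = 0, N = -sin(u)^3/Abs(sin(u)), assemble
  H = (EN − 2FM + GL) / (2(EG − F²)) = -sin(u)/Abs(sin(u)).
At (u, v) = (pi/4, 5*pi/6): H = -1.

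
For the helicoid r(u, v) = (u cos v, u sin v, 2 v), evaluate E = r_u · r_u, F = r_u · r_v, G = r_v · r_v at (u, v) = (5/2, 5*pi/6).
E = 1;  F = 0;  G = 41/4

Partials: r_u = (cos(v), sin(v), 0), r_v = (-u*sin(v), u*cos(v), 2). As functions of (u, v):
  E = r_u · r_u = 1,
  F = r_u · r_v = 0,
  G = r_v · r_v = u^2 + 4.
Evaluating at (u, v) = (5/2, 5*pi/6): E = 1, F = 0, G = 41/4.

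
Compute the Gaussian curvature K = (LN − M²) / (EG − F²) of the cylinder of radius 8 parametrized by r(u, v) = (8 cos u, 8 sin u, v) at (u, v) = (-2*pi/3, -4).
K = 0

Coefficients of the first fundamental form: E = 64, F = 0, G = 1.
Coefficients of the second fundamental form: L = -8, M = 0, N = 0.
Assemble K = (LN − M²)/(EG − F²) = 0. At (u, v) = (-2*pi/3, -4): K = 0.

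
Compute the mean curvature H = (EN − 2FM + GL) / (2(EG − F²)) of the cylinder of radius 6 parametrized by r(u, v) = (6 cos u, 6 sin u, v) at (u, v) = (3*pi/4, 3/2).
H = -1/12

With E = 36, F = 0, G = 1, L = -6, M = 0, N = 0, assemble
  H = (EN − 2FM + GL) / (2(EG − F²)) = -1/12.
At (u, v) = (3*pi/4, 3/2): H = -1/12.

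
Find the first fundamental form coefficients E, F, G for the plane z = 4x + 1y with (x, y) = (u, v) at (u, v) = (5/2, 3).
E = 17;  F = 4;  G = 2

Partials: r_u = (1, 0, 4), r_v = (0, 1, 1). As functions of (u, v):
  E = r_u · r_u = 17,
  F = r_u · r_v = 4,
  G = r_v · r_v = 2.
Evaluating at (u, v) = (5/2, 3): E = 17, F = 4, G = 2.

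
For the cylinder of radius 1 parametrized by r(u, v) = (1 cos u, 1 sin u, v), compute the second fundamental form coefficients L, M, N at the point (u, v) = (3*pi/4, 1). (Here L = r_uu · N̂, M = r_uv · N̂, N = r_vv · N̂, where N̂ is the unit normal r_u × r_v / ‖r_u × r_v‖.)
L = -1;  M = 0;  N = 0

Compute the unit normal N̂(u, v) = (cos(u), sin(u), 0), and the second partials r_uu, r_uv, r_vv. Take dot products:
  L(u, v) = r_uu · N̂ = -1,
  M(u, v) = r_uv · N̂ = 0,
  N(u, v) = r_vv · N̂ = 0.
Evaluating at (u, v) = (3*pi/4, 1):
  L = -1, M = 0, N = 0.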